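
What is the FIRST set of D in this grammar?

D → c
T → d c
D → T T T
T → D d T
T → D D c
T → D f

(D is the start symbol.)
{ 'c', 'd' }

To compute FIRST(D), examine every production with D on the left-hand side, reading each right-hand side left to right until a non-nullable symbol is reached.

FIRST sets of the other non-terminals involved (by the same procedure, iterated to a fixed point):
  FIRST(T) = { 'c', 'd' }

From D → c:
  - c is a terminal: add 'c' and stop
From D → T T T:
  - T is a non-terminal: add FIRST(T) \ {ε} = { 'c', 'd' }
    T is not nullable, so stop

Collecting: FIRST(D) = { 'c', 'd' }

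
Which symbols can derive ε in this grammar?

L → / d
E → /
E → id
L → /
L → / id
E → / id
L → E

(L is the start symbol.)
None

A non-terminal is nullable if it can derive ε (the empty string): either it has an ε-production, or it has a production whose right-hand side consists entirely of nullable non-terminals.

There are no ε-productions, so no non-terminal can derive ε.
No non-terminals are nullable.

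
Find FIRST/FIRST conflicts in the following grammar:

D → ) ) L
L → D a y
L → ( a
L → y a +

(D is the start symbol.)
No FIRST/FIRST conflicts.

A FIRST/FIRST conflict occurs when two productions N → α and N → β for the same non-terminal have FIRST(α) ∩ FIRST(β) ≠ ∅ (with ε ∈ FIRST of a nullable right-hand side, so two nullable alternatives also conflict).

FIRST sets of the non-terminals at (or reachable through a nullable prefix from) the front of some alternative:
  FIRST(D) = { ')' }

Productions for L:
  L → D a y: FIRST = { ')' }
  L → ( a: FIRST = { '(' }
  L → y a +: FIRST = { 'y' }
D has only one production, so no FIRST/FIRST conflict is possible there.

All alternatives of each non-terminal have pairwise disjoint FIRST sets.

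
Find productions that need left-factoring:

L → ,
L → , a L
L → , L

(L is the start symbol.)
Yes, L has productions with common prefix ','

Left-factoring is needed when two productions for the same non-terminal
share a common prefix on the right-hand side.

Productions for L:
  L → ,
  L → , a L
  L → , L

Found common prefix ',' in productions for L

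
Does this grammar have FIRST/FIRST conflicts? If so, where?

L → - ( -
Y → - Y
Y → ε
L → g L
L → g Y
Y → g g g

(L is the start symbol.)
Yes. L → g L / L → g Y on { 'g' }

Productions for L:
  L → - ( -: FIRST = { '-' }
  L → g L: FIRST = { 'g' }
  L → g Y: FIRST = { 'g' }
Productions for Y:
  Y → - Y: FIRST = { '-' }
  Y → ε: FIRST = { ε }
  Y → g g g: FIRST = { 'g' }

Conflict for L: L → g L and L → g Y
  Overlap: { 'g' }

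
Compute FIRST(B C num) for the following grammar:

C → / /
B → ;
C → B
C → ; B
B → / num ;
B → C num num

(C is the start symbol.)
{ '/', ';' }

FIRST sets of the non-terminals involved (from the grammar, by fixed-point iteration):
  FIRST(B) = { '/', ';' }

To compute FIRST(B C num), process the symbols left to right:
Symbol B is a non-terminal. Add FIRST(B) \ {ε} = { '/', ';' }
B is not nullable (ε ∉ FIRST(B)), so stop here.
FIRST(B C num) = { '/', ';' }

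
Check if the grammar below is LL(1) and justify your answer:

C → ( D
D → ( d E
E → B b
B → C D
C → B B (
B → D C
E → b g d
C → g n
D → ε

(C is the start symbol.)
No. Predict set conflict for C: { '(' }

A grammar is LL(1) if for each non-terminal N with multiple productions, the predict sets of those productions are pairwise disjoint, where PREDICT(N → α) = (FIRST(α) \ {ε}) ∪ (FOLLOW(N) if α ⇒* ε).

Relevant sets:
  FIRST(B) = { '(', 'g' }
  FIRST(C) = { '(', 'g' }
  FIRST(D) = { '(', ε }
  FOLLOW(D) = { $, '(', 'b', 'g' }

For C:
  PREDICT(C → '(' D) = { '(' }
  PREDICT(C → B B '(') = { '(', 'g' }
  PREDICT(C → g n) = { 'g' }
For D:
  PREDICT(D → '(' d E) = { '(' }
  PREDICT(D → ε) = { $, '(', 'b', 'g' }
For E:
  PREDICT(E → B b) = { '(', 'g' }
  PREDICT(E → b g d) = { 'b' }
For B:
  PREDICT(B → C D) = { '(', 'g' }
  PREDICT(B → D C) = { '(', 'g' }

Conflict found: Predict set conflict for C: { '(' }
The grammar is NOT LL(1).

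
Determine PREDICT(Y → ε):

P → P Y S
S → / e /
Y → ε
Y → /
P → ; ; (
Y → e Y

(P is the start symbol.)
PREDICT(Y → ε) = (FIRST(RHS) \ {ε}) ∪ (FOLLOW(Y) if ε ∈ FIRST(RHS), i.e. RHS ⇒* ε)
The right-hand side is ε (FIRST(ε) = { ε }), so the predict set is FOLLOW(Y) = { '/' }
PREDICT(Y → ε) = { '/' }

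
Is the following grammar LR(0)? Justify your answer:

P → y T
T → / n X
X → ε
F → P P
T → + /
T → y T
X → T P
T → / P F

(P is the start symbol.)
No. Shift-reduce conflict between [X → .] and [T → . + /]

A grammar is LR(0) if no state in the canonical LR(0) collection has:
  - both a shift item (dot before a terminal) and a complete item (shift-reduce conflict), or
  - two or more complete items (reduce-reduce conflict; the accept item [P' → P .] counts as a complete item here).

Augment with P' → P and build the canonical LR(0) collection (I0 = CLOSURE({[P' → . P]}), then GOTO on every symbol after a dot until no new states appear). It has 17 states:
  I0: { [P → . y T], [P' → . P] }  — shift
  I1: { [P' → P .] }  — accept
  I2: { [P → y . T], [T → . + /], [T → . / P F], [T → . / n X], [T → . y T] }  — shift
  I3: { [T → + . /] }  — shift
  I4: { [P → . y T], [T → / . P F], [T → / . n X] }  — shift
  I5: { [P → y T .] }  — reduce
  I6: { [T → . + /], [T → . / P F], [T → . / n X], [T → . y T], [T → y . T] }  — shift
  I7: { [T → y T .] }  — reduce
  I8: { [F → . P P], [P → . y T], [T → / P . F] }  — shift
  I9: { [T → . + /], [T → . / P F], [T → . / n X], [T → . y T], [T → / n . X], [X → . T P], [X → .] }  — shift, reduce
  I10: { [P → . y T], [X → T . P] }  — shift
  I11: { [T → / n X .] }  — reduce
  I12: { [X → T P .] }  — reduce
  I13: { [T → / P F .] }  — reduce
  I14: { [F → P . P], [P → . y T] }  — shift
  I15: { [F → P P .] }  — reduce
  I16: { [T → + / .] }  — reduce

Conflict in state I9:
  Shift-reduce conflict between [X → .] and [T → . + /]
So the grammar is NOT LR(0).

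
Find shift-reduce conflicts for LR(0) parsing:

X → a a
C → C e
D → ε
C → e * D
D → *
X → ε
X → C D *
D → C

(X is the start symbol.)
Yes — I0: [X → .] vs [C → . e * D]; I1: [D → .] vs [C → C . e]; I5: [D → .] vs [C → . e * D]; I7: [D → C .] vs [C → C . e]; I12: [C → C e .] vs [C → e . * D]

A shift-reduce conflict occurs when an LR(0) state has both:
  - a complete (reduce) item [A → α .] (dot at the end), and
  - a shift item [B → β . c γ] (dot before a terminal).

Augment with X' → X and build the canonical LR(0) collection (I0 = CLOSURE({[X' → . X]}), then GOTO on every symbol after a dot until no new states appear). It has 14 states:
  I0: { [C → . C e], [C → . e * D], [X → . C D *], [X → . a a], [X → .], [X' → . X] }  — shift, reduce
  I1: { [C → . C e], [C → . e * D], [C → C . e], [D → . *], [D → . C], [D → .], [X → C . D *] }  — shift, reduce
  I2: { [X' → X .] }  — accept
  I3: { [X → a . a] }  — shift
  I4: { [C → e . * D] }  — shift
  I5: { [C → . C e], [C → . e * D], [C → e * . D], [D → . *], [D → . C], [D → .] }  — shift, reduce
  I6: { [D → * .] }  — reduce
  I7: { [C → C . e], [D → C .] }  — shift, reduce
  I8: { [C → e * D .] }  — reduce
  I9: { [C → C e .] }  — reduce
  I10: { [X → a a .] }  — reduce
  I11: { [X → C D . *] }  — shift
  I12: { [C → C e .], [C → e . * D] }  — shift, reduce
  I13: { [X → C D * .] }  — reduce

I0 contains reduce item [X → .] and shift items [C → . e * D], [X → . a a] — shift-reduce conflict.
I1 contains reduce item [D → .] and shift items [C → C . e], [C → . e * D], [D → . *] — shift-reduce conflict.
I5 contains reduce item [D → .] and shift items [C → . e * D], [D → . *] — shift-reduce conflict.
I7 contains reduce item [D → C .] and shift item [C → C . e] — shift-reduce conflict.
I12 contains reduce item [C → C e .] and shift item [C → e . * D] — shift-reduce conflict.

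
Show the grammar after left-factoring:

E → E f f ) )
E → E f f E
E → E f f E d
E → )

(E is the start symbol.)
Left-factoring transforms A → αβ₁ | αβ₂ into A → αA' and A' → β₁ | β₂
(α is the longest common prefix among the alternatives). Repeat until
no nonterminal has two alternatives with a common prefix.

Round 1: E has alternatives sharing prefix 'E f f'. Introduce E': E → E f f E'
  Add: E' → ) )
  Add: E' → E
  Add: E' → E d

Round 2: E' has alternatives sharing prefix 'E'. Introduce E'': E' → E E''
  Add: E'' → ε
  Add: E'' → d

No remaining common prefixes — done.

Resulting grammar:
E → E f f E'
E' → ) )
E' → E E''
E'' → ε
E'' → d
E → )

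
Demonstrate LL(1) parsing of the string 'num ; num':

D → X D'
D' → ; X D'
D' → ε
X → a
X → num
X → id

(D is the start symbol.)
LL(1) parsing maintains a stack (initially the start symbol over $) and the input. At each step: if the stack top is a terminal, match it against the current input token; if it is a non-terminal N, replace it with the RHS of M[N, lookahead] (the unique production whose predict set contains the lookahead).

Stack is shown with the top on the left.

Stack     Input        Action
-----------------------------
D $       num ; num $  output D → X D'
X D' $    num ; num $  output X → num
num D' $  num ; num $  match 'num'
D' $      ; num $      output D' → ; X D'
; X D' $  ; num $      match ';'
X D' $    num $        output X → num
num D' $  num $        match 'num'
D' $      $            output D' → ε
$         $            accept

The string is accepted.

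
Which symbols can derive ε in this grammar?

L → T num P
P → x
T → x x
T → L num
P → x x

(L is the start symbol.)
None

There are no ε-productions, so no non-terminal can derive ε.
No non-terminals are nullable.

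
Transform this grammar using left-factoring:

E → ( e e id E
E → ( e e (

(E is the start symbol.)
E → ( e e E'
E' → id E
E' → (

Left-factoring transforms A → αβ₁ | αβ₂ into A → αA' and A' → β₁ | β₂
(α is the longest common prefix among the alternatives). Repeat until
no nonterminal has two alternatives with a common prefix.

Round 1: E has alternatives sharing prefix '( e e'. Introduce E': E → ( e e E'
  Add: E' → id E
  Add: E' → (

No remaining common prefixes — done.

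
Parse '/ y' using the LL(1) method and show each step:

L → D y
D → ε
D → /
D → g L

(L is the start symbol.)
Stack is shown with the top on the left.

Stack  Input  Action
--------------------
L $    / y $  output L → D y
D y $  / y $  output D → /
/ y $  / y $  match '/'
y $    y $    match 'y'
$      $      accept

The string is accepted.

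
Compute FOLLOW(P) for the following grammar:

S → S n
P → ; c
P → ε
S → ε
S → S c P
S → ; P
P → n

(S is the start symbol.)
In S → S c P: P is at the end, add FOLLOW(S)
In S → ; P: P is at the end, add FOLLOW(S)

The FOLLOW sets referred to above (computed the same way, to a fixed point):
  FOLLOW(S) = { $, 'c', 'n' }

Taking the union: FOLLOW(P) = { $, 'c', 'n' }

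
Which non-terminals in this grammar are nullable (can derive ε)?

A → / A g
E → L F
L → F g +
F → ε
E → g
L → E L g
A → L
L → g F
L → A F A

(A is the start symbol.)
ε-productions: F → ε
So F is immediately nullable.
No further non-terminal can be added: every production for the remaining non-terminals contains a terminal or a non-nullable non-terminal.
Nullable = { 'F' }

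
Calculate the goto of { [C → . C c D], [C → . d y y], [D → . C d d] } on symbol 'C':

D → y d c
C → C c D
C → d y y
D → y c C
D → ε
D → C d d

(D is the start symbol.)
GOTO(I, 'C') = CLOSURE({ [A → αX.β] : [A → α.Xβ] ∈ I, X = 'C' })

Items with dot before 'C', with the dot advanced:
  [C → . C c D] → [C → C . c D]
  [D → . C d d] → [D → C . d d]
Closure adds nothing (no advanced item has the dot before a non-terminal).

GOTO = { [C → C . c D], [D → C . d d] }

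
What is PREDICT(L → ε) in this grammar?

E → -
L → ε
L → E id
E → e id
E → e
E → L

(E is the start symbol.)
{ $, 'id' }

PREDICT(L → ε) = (FIRST(RHS) \ {ε}) ∪ (FOLLOW(L) if ε ∈ FIRST(RHS), i.e. RHS ⇒* ε)
The right-hand side is ε (FIRST(ε) = { ε }), so the predict set is FOLLOW(L) = { $, 'id' }
PREDICT(L → ε) = { $, 'id' }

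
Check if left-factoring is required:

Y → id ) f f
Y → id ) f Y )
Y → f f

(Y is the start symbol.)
Left-factoring is needed when two productions for the same non-terminal
share a common prefix on the right-hand side.

Productions for Y:
  Y → id ) f f
  Y → id ) f Y )
  Y → f f

Found common prefix 'id ) f' in productions for Y

Answer: Yes, Y has productions with common prefix 'id ) f'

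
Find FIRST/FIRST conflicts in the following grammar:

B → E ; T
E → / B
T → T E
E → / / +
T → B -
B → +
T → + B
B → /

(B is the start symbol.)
Yes. B → E ';' T / B → '/' on { '/' }; E → '/' B / E → '/' '/' '+' on { '/' }; T → T E / T → B '-' on { '+', '/' }; T → T E / T → '+' B on { '+' }; T → B '-' / T → '+' B on { '+' }

A FIRST/FIRST conflict occurs when two productions N → α and N → β for the same non-terminal have FIRST(α) ∩ FIRST(β) ≠ ∅ (with ε ∈ FIRST of a nullable right-hand side, so two nullable alternatives also conflict).

FIRST sets of the non-terminals at (or reachable through a nullable prefix from) the front of some alternative:
  FIRST(E) = { '/' }
  FIRST(T) = { '+', '/' }
  FIRST(B) = { '+', '/' }

Productions for B:
  B → E ; T: FIRST = { '/' }
  B → +: FIRST = { '+' }
  B → /: FIRST = { '/' }
Productions for E:
  E → / B: FIRST = { '/' }
  E → / / +: FIRST = { '/' }
Productions for T:
  T → T E: FIRST = { '+', '/' }
  T → B -: FIRST = { '+', '/' }
  T → + B: FIRST = { '+' }

Conflict for B: B → E ; T and B → /
  Overlap: { '/' }
Conflict for E: E → / B and E → / / +
  Overlap: { '/' }
Conflict for T: T → T E and T → B -
  Overlap: { '+', '/' }
Conflict for T: T → T E and T → + B
  Overlap: { '+' }
Conflict for T: T → B - and T → + B
  Overlap: { '+' }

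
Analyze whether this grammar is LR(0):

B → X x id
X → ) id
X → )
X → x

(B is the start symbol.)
No. Shift-reduce conflict between [X → ) .] and [X → ) . id]

A grammar is LR(0) if no state in the canonical LR(0) collection has:
  - both a shift item (dot before a terminal) and a complete item (shift-reduce conflict), or
  - two or more complete items (reduce-reduce conflict; the accept item [B' → B .] counts as a complete item here).

Augment with B' → B and build the canonical LR(0) collection (I0 = CLOSURE({[B' → . B]}), then GOTO on every symbol after a dot until no new states appear). It has 8 states:
  I0: { [B → . X x id], [B' → . B], [X → . ) id], [X → . )], [X → . x] }  — shift
  I1: { [X → ) . id], [X → ) .] }  — shift, reduce
  I2: { [B' → B .] }  — accept
  I3: { [B → X . x id] }  — shift
  I4: { [X → x .] }  — reduce
  I5: { [B → X x . id] }  — shift
  I6: { [B → X x id .] }  — reduce
  I7: { [X → ) id .] }  — reduce

Conflict in state I1:
  Shift-reduce conflict between [X → ) .] and [X → ) . id]
So the grammar is NOT LR(0).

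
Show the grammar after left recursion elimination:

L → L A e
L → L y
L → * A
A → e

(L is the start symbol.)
L is directly left-recursive. The standard transformation for
  A → A α₁ | ... | A α_m | β₁ | ... | β_n
is
  A  → β₁ A' | ... | β_n A'
  A' → α₁ A' | ... | α_m A' | ε

L → * A becomes L → * A L'
L → L A e becomes L' → A e L'
L → L y becomes L' → y L'
Add L' → ε

Productions for other non-terminals are unchanged:
  A → e

Resulting grammar:
L → * A L'
L' → A e L'
L' → y L'
L' → ε
A → e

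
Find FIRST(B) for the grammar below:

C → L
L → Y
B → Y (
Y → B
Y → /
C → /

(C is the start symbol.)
FIRST sets of the other non-terminals involved (by the same procedure, iterated to a fixed point):
  FIRST(Y) = { '/' }

From B → Y (:
  - Y is a non-terminal: add FIRST(Y) \ {ε} = { '/' }
    Y is not nullable, so stop

Collecting: FIRST(B) = { '/' }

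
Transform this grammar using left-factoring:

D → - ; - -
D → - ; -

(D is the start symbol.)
D → - ; - D'
D' → -
D' → ε

Left-factoring transforms A → αβ₁ | αβ₂ into A → αA' and A' → β₁ | β₂
(α is the longest common prefix among the alternatives). Repeat until
no nonterminal has two alternatives with a common prefix.

Round 1: D has alternatives sharing prefix '- ; -'. Introduce D': D → - ; - D'
  Add: D' → -
  Add: D' → ε

No remaining common prefixes — done.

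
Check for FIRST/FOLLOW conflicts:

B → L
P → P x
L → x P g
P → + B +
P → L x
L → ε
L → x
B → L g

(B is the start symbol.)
Yes. L → x P g with FOLLOW(L) on { 'x' }; L → x with FOLLOW(L) on { 'x' }

Nullable non-terminals: B, L.
FIRST sets used below: FIRST(L) = { 'x', ε }

B: nullable alternative(s) B → L; FOLLOW(B) = { $, '+' }
  B → L: FIRST \ {ε} = { 'x' } — this is the only nullable alternative, skip
  B → L g: FIRST \ {ε} = { 'g', 'x' } — disjoint from FOLLOW(B)

L: nullable alternative(s) L → ε; FOLLOW(L) = { $, '+', 'g', 'x' }
  L → x P g: FIRST \ {ε} = { 'x' } — overlaps FOLLOW(L) on { 'x' }: CONFLICT
  L → ε: FIRST \ {ε} = { } — this is the only nullable alternative, skip
  L → x: FIRST \ {ε} = { 'x' } — overlaps FOLLOW(L) on { 'x' }: CONFLICT

P has no nullable alternative, so no FIRST/FOLLOW check is needed there.

So the grammar has 2 FIRST/FOLLOW conflicts (marked CONFLICT above).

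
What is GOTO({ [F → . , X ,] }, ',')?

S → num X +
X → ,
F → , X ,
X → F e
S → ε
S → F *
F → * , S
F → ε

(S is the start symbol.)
GOTO(I, ',') = CLOSURE({ [A → αX.β] : [A → α.Xβ] ∈ I, X = ',' })

Items with dot before ',', with the dot advanced:
  [F → . , X ,] → [F → , . X ,]
Closure of the advanced items:
  [F → , . X ,] has the dot before X: add [X → . ,], [X → . F e]
  [X → . F e] has the dot before F: add [F → . , X ,], [F → . * , S], [F → .]

GOTO = { [F → , . X ,], [F → . * , S], [F → . , X ,], [F → .], [X → . ,], [X → . F e] }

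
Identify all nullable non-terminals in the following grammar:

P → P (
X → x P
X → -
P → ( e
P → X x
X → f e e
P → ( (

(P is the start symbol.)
There are no ε-productions, so no non-terminal can derive ε.
No non-terminals are nullable.

Answer: None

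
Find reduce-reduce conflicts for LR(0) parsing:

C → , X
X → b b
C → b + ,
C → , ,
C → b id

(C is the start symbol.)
A reduce-reduce conflict occurs when an LR(0) state has two complete items [A → α .] and [B → β .] — both call for a reduction, and with no lookahead the parser cannot choose between them.

Augment with C' → C and build the canonical LR(0) collection (I0 = CLOSURE({[C' → . C]}), then GOTO on every symbol after a dot until no new states appear). It has 11 states:
  I0: { [C → . , ,], [C → . , X], [C → . b + ,], [C → . b id], [C' → . C] }  — shift
  I1: { [C → , . ,], [C → , . X], [X → . b b] }  — shift
  I2: { [C' → C .] }  — accept
  I3: { [C → b . + ,], [C → b . id] }  — shift
  I4: { [C → b + . ,] }  — shift
  I5: { [C → b id .] }  — reduce
  I6: { [C → b + , .] }  — reduce
  I7: { [C → , , .] }  — reduce
  I8: { [C → , X .] }  — reduce
  I9: { [X → b . b] }  — shift
  I10: { [X → b b .] }  — reduce

No state contains more than one complete item.

Answer: No reduce-reduce conflicts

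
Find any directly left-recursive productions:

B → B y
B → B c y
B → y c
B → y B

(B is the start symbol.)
B → B y: LEFT RECURSIVE (starts with B)
B → B c y: LEFT RECURSIVE (starts with B)
B → y c: starts with y
B → y B: starts with y

The grammar has direct left recursion on: B.

Answer: Yes, B is left-recursive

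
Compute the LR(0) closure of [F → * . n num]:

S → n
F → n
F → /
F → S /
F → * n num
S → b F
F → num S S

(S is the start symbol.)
Start with: [F → * . n num]
The dot precedes the terminal n, so nothing is added.

CLOSURE = { [F → * . n num] }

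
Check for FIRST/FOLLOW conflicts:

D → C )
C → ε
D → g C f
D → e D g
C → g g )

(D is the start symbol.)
No FIRST/FOLLOW conflicts.

Nullable non-terminals: C.

C: nullable alternative(s) C → ε; FOLLOW(C) = { ')', 'f' }
  C → ε: FIRST \ {ε} = { } — this is the only nullable alternative, skip
  C → g g ): FIRST \ {ε} = { 'g' } — disjoint from FOLLOW(C)

D has no nullable alternative, so no FIRST/FOLLOW check is needed there.

No FIRST/FOLLOW conflicts found.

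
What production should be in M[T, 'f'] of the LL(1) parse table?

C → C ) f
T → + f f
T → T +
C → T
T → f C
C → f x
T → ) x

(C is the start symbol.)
T → T +, T → f C

To find M[T, 'f'], we find productions for T where 'f' is in the predict set (PREDICT(N → α) = (FIRST(α) \ {ε}) ∪ (FOLLOW(N) if α ⇒* ε)).

Relevant sets:
  FIRST(T) = { ')', '+', 'f' }

T → + f f: PREDICT = { '+' }
T → T +: PREDICT = { ')', '+', 'f' }
  'f' is in predict set, so this production goes in M[T, 'f']
T → f C: PREDICT = { 'f' }
  'f' is in predict set, so this production goes in M[T, 'f']
T → ) x: PREDICT = { ')' }

M[T, 'f'] = T → T +, T → f C  (a multiply-defined cell — the grammar is not LL(1))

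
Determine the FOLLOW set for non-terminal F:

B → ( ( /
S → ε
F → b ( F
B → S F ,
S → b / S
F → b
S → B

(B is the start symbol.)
{ ',' }

To compute FOLLOW(F), find every occurrence of F on a right-hand side N → α F β: add FIRST(β) \ {ε}, and if β is empty or nullable also add FOLLOW(N). Iterate to a fixed point.

In F → b ( F: F is at the end; this adds FOLLOW(F) to itself — nothing new
In B → S F ,: F is followed by ',', add FIRST(',') \ {ε} = { ',' }

Taking the union: FOLLOW(F) = { ',' }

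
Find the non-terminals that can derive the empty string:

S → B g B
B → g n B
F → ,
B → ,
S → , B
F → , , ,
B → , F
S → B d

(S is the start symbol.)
None

There are no ε-productions, so no non-terminal can derive ε.
No non-terminals are nullable.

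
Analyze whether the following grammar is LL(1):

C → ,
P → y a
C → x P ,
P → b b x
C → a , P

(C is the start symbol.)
Yes, the grammar is LL(1).

A grammar is LL(1) if for each non-terminal N with multiple productions, the predict sets of those productions are pairwise disjoint, where PREDICT(N → α) = (FIRST(α) \ {ε}) ∪ (FOLLOW(N) if α ⇒* ε).

For C:
  PREDICT(C → ',') = { ',' }
  PREDICT(C → x P ',') = { 'x' }
  PREDICT(C → a ',' P) = { 'a' }
For P:
  PREDICT(P → y a) = { 'y' }
  PREDICT(P → b b x) = { 'b' }

All predict sets are disjoint. The grammar IS LL(1).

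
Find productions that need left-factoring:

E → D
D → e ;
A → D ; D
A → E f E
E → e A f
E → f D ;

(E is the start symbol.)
No, left-factoring is not needed

Left-factoring is needed when two productions for the same non-terminal
share a common prefix on the right-hand side.

Productions for E:
  E → D
  E → e A f
  E → f D ;
Productions for A:
  A → D ; D
  A → E f E

No common prefixes found.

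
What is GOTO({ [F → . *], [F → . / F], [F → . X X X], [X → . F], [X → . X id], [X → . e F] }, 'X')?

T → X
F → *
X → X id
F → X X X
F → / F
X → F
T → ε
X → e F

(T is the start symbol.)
{ [F → . *], [F → . / F], [F → . X X X], [F → X . X X], [X → . F], [X → . X id], [X → . e F], [X → X . id] }

GOTO(I, 'X') = CLOSURE({ [A → αX.β] : [A → α.Xβ] ∈ I, X = 'X' })

Items with dot before 'X', with the dot advanced:
  [F → . X X X] → [F → X . X X]
  [X → . X id] → [X → X . id]
Closure of the advanced items:
  [F → X . X X] has the dot before X: add [X → . X id], [X → . F], [X → . e F]
  [X → . F] has the dot before F: add [F → . *], [F → . X X X], [F → . / F]

GOTO = { [F → . *], [F → . / F], [F → . X X X], [F → X . X X], [X → . F], [X → . X id], [X → . e F], [X → X . id] }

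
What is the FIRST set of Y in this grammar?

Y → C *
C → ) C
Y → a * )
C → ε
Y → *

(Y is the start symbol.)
To compute FIRST(Y), examine every production with Y on the left-hand side, reading each right-hand side left to right until a non-nullable symbol is reached.

FIRST sets of the other non-terminals involved (by the same procedure, iterated to a fixed point):
  FIRST(C) = { ')', ε }

From Y → C *:
  - C is a non-terminal: add FIRST(C) \ {ε} = { ')' }
    C is nullable, so continue to the next symbol
  - '*' is a terminal: add '*' and stop
From Y → a * ):
  - a is a terminal: add 'a' and stop
From Y → *:
  - '*' is a terminal: add '*' and stop

Collecting: FIRST(Y) = { ')', '*', 'a' }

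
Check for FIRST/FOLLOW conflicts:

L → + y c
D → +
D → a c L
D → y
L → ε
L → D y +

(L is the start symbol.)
Yes. L → D y '+' with FOLLOW(L) on { 'y' }

A FIRST/FOLLOW conflict occurs when a non-terminal N has a nullable alternative N → β (β ⇒* ε) and another alternative N → α with FIRST(α) ∩ FOLLOW(N) ≠ ∅: on such a lookahead the parser cannot decide between expanding α and letting N vanish via β.

Nullable non-terminals: L.
FIRST sets used below: FIRST(D) = { '+', 'a', 'y' }

L: nullable alternative(s) L → ε; FOLLOW(L) = { $, 'y' }
  L → + y c: FIRST \ {ε} = { '+' } — disjoint from FOLLOW(L)
  L → ε: FIRST \ {ε} = { } — this is the only nullable alternative, skip
  L → D y +: FIRST \ {ε} = { '+', 'a', 'y' } — overlaps FOLLOW(L) on { 'y' }: CONFLICT

D has no nullable alternative, so no FIRST/FOLLOW check is needed there.

So the grammar has 1 FIRST/FOLLOW conflict (marked CONFLICT above).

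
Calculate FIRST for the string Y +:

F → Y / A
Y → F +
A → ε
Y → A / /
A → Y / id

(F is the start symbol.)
{ '/' }

FIRST sets of the non-terminals involved (from the grammar, by fixed-point iteration):
  FIRST(Y) = { '/' }

To compute FIRST(Y +), process the symbols left to right:
Symbol Y is a non-terminal. Add FIRST(Y) \ {ε} = { '/' }
Y is not nullable (ε ∉ FIRST(Y)), so stop here.
FIRST(Y +) = { '/' }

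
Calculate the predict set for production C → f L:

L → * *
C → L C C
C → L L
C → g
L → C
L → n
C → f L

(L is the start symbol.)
PREDICT(C → f L) = (FIRST(RHS) \ {ε}) ∪ (FOLLOW(C) if ε ∈ FIRST(RHS), i.e. RHS ⇒* ε)
FIRST(f L) = { 'f' }
ε ∉ FIRST(f L), so FOLLOW(C) is not added.
PREDICT(C → f L) = { 'f' }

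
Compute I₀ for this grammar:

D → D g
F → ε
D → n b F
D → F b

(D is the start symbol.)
{ [D → . D g], [D → . F b], [D → . n b F], [D' → . D], [F → .] }

First, augment the grammar with D' → D
I₀ = CLOSURE({ [D' → . D] }):
  [D' → . D] has the dot before D: add [D → . D g], [D → . n b F], [D → . F b]
  [D → . F b] has the dot before F: add [F → .]
No further items can be added.

I₀ = { [D → . D g], [D → . F b], [D → . n b F], [D' → . D], [F → .] }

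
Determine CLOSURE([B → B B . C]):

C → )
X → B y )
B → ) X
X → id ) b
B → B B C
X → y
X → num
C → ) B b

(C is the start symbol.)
To compute CLOSURE, for each item [A → α.Bβ] where B is a non-terminal, add [B → .γ] for all productions B → γ; repeat for the newly added items until nothing changes.

Start with: [B → B B . C]
  [B → B B . C] has the dot before C: add [C → . )], [C → . ) B b]
No further items can be added.

CLOSURE = { [B → B B . C], [C → . ) B b], [C → . )] }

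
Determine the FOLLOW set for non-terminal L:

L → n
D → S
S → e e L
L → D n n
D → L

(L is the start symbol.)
To compute FOLLOW(L), find every occurrence of L on a right-hand side N → α L β: add FIRST(β) \ {ε}, and if β is empty or nullable also add FOLLOW(N). Iterate to a fixed point.

L is the start symbol, so $ ∈ FOLLOW(L).
In S → e e L: L is at the end, add FOLLOW(S)
In D → L: L is at the end, add FOLLOW(D)

The FOLLOW sets referred to above (computed the same way, to a fixed point):
  FOLLOW(S) = { 'n' }
  FOLLOW(D) = { 'n' }

Taking the union: FOLLOW(L) = { $, 'n' }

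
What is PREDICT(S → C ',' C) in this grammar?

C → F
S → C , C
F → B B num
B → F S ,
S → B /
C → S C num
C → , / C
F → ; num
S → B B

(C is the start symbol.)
{ ',', ';' }

PREDICT(S → C ',' C) = (FIRST(RHS) \ {ε}) ∪ (FOLLOW(S) if ε ∈ FIRST(RHS), i.e. RHS ⇒* ε)
FIRST(C) = { ',', ';' }
FIRST(C ',' C) = { ',', ';' }
ε ∉ FIRST(C ',' C), so FOLLOW(S) is not added.
PREDICT(S → C ',' C) = { ',', ';' }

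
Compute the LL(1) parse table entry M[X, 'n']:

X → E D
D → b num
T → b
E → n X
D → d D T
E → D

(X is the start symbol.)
X → E D

To find M[X, 'n'], we find productions for X where 'n' is in the predict set (PREDICT(N → α) = (FIRST(α) \ {ε}) ∪ (FOLLOW(N) if α ⇒* ε)).

Relevant sets:
  FIRST(E) = { 'b', 'd', 'n' }

X → E D: PREDICT = { 'b', 'd', 'n' }
  'n' is in predict set, so this production goes in M[X, 'n']

M[X, 'n'] = X → E D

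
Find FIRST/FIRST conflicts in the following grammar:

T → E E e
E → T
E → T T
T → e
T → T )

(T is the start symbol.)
Yes. T → E E e / T → e on { 'e' }; T → E E e / T → T ')' on { 'e' }; T → e / T → T ')' on { 'e' }; E → T / E → T T on { 'e' }

FIRST sets of the non-terminals at (or reachable through a nullable prefix from) the front of some alternative:
  FIRST(E) = { 'e' }
  FIRST(T) = { 'e' }

Productions for T:
  T → E E e: FIRST = { 'e' }
  T → e: FIRST = { 'e' }
  T → T ): FIRST = { 'e' }
Productions for E:
  E → T: FIRST = { 'e' }
  E → T T: FIRST = { 'e' }

Conflict for T: T → E E e and T → e
  Overlap: { 'e' }
Conflict for T: T → E E e and T → T )
  Overlap: { 'e' }
Conflict for T: T → e and T → T )
  Overlap: { 'e' }
Conflict for E: E → T and E → T T
  Overlap: { 'e' }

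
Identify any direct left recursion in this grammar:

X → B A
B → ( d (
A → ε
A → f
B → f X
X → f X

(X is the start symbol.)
No direct left recursion

Direct left recursion occurs when N → N α for some non-terminal N (the right-hand side begins with the left-hand side itself).

X → B A: starts with B
B → ( d (: starts with '('
A → ε: starts with ε
A → f: starts with f
B → f X: starts with f
X → f X: starts with f

No direct left recursion found.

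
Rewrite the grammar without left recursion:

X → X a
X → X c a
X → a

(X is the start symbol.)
X is directly left-recursive. The standard transformation for
  A → A α₁ | ... | A α_m | β₁ | ... | β_n
is
  A  → β₁ A' | ... | β_n A'
  A' → α₁ A' | ... | α_m A' | ε

X → a becomes X → a X'
X → X a becomes X' → a X'
X → X c a becomes X' → c a X'
Add X' → ε

Resulting grammar:
X → a X'
X' → a X'
X' → c a X'
X' → ε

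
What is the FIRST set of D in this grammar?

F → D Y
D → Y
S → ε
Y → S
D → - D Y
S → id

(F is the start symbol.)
{ '-', 'id', ε }

FIRST sets of the other non-terminals involved (by the same procedure, iterated to a fixed point):
  FIRST(Y) = { 'id', ε }

From D → Y:
  - Y is a non-terminal: add FIRST(Y) \ {ε} = { 'id' }
    Y is nullable and nothing follows, so the whole right-hand side can vanish: ε ∈ FIRST(D)
From D → - D Y:
  - '-' is a terminal: add '-' and stop

Collecting: FIRST(D) = { '-', 'id', ε }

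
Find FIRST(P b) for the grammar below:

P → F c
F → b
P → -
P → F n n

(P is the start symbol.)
FIRST sets of the non-terminals involved (from the grammar, by fixed-point iteration):
  FIRST(P) = { '-', 'b' }

To compute FIRST(P b), process the symbols left to right:
Symbol P is a non-terminal. Add FIRST(P) \ {ε} = { '-', 'b' }
P is not nullable (ε ∉ FIRST(P)), so stop here.
FIRST(P b) = { '-', 'b' }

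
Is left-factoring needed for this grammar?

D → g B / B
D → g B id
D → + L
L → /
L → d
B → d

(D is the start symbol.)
Yes, D has productions with common prefix 'g B'

Left-factoring is needed when two productions for the same non-terminal
share a common prefix on the right-hand side.

Productions for D:
  D → g B / B
  D → g B id
  D → + L
Productions for L:
  L → /
  L → d

Found common prefix 'g B' in productions for D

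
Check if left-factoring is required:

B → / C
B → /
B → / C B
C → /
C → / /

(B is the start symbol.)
Yes, B has productions with common prefix '/'; C has productions with common prefix '/'

Left-factoring is needed when two productions for the same non-terminal
share a common prefix on the right-hand side.

Productions for B:
  B → / C
  B → /
  B → / C B
Productions for C:
  C → /
  C → / /

Found common prefix '/' in productions for B
Found common prefix '/' in productions for C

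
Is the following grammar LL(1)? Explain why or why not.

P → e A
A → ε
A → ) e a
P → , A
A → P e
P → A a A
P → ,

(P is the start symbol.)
A grammar is LL(1) if for each non-terminal N with multiple productions, the predict sets of those productions are pairwise disjoint, where PREDICT(N → α) = (FIRST(α) \ {ε}) ∪ (FOLLOW(N) if α ⇒* ε).

Relevant sets:
  FIRST(A) = { ')', ',', 'a', 'e', ε }
  FIRST(P) = { ')', ',', 'a', 'e' }
  FOLLOW(A) = { $, 'a', 'e' }

For P:
  PREDICT(P → e A) = { 'e' }
  PREDICT(P → ',' A) = { ',' }
  PREDICT(P → A a A) = { ')', ',', 'a', 'e' }
  PREDICT(P → ',') = { ',' }
For A:
  PREDICT(A → ε) = { $, 'a', 'e' }
  PREDICT(A → ')' e a) = { ')' }
  PREDICT(A → P e) = { ')', ',', 'a', 'e' }

Conflict found: Predict set conflict for P: { 'e' }
The grammar is NOT LL(1).

Answer: No. Predict set conflict for P: { 'e' }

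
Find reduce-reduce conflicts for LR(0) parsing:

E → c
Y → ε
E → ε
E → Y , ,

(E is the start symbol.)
A reduce-reduce conflict occurs when an LR(0) state has two complete items [A → α .] and [B → β .] — both call for a reduction, and with no lookahead the parser cannot choose between them.

Augment with E' → E and build the canonical LR(0) collection (I0 = CLOSURE({[E' → . E]}), then GOTO on every symbol after a dot until no new states appear). It has 6 states:
  I0: { [E → . Y , ,], [E → . c], [E → .], [E' → . E], [Y → .] }  — shift, 2 reduces
  I1: { [E' → E .] }  — accept
  I2: { [E → Y . , ,] }  — shift
  I3: { [E → c .] }  — reduce
  I4: { [E → Y , . ,] }  — shift
  I5: { [E → Y , , .] }  — reduce

I0 contains complete items [E → .], [Y → .] — reduce-reduce conflict.

Answer: Yes — I0: [E → .] vs [Y → .]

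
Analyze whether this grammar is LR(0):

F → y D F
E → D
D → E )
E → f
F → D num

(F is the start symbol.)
A grammar is LR(0) if no state in the canonical LR(0) collection has:
  - both a shift item (dot before a terminal) and a complete item (shift-reduce conflict), or
  - two or more complete items (reduce-reduce conflict; the accept item [F' → F .] counts as a complete item here).

Augment with F' → F and build the canonical LR(0) collection (I0 = CLOSURE({[F' → . F]}), then GOTO on every symbol after a dot until no new states appear). It has 10 states:
  I0: { [D → . E )], [E → . D], [E → . f], [F → . D num], [F → . y D F], [F' → . F] }  — shift
  I1: { [E → D .], [F → D . num] }  — shift, reduce
  I2: { [D → E . )] }  — shift
  I3: { [F' → F .] }  — accept
  I4: { [E → f .] }  — reduce
  I5: { [D → . E )], [E → . D], [E → . f], [F → y . D F] }  — shift
  I6: { [D → . E )], [E → . D], [E → . f], [E → D .], [F → . D num], [F → . y D F], [F → y D . F] }  — shift, reduce
  I7: { [F → y D F .] }  — reduce
  I8: { [D → E ) .] }  — reduce
  I9: { [F → D num .] }  — reduce

Conflict in state I1:
  Shift-reduce conflict between [E → D .] and [F → D . num]
So the grammar is NOT LR(0).

Answer: No. Shift-reduce conflict between [E → D .] and [F → D . num]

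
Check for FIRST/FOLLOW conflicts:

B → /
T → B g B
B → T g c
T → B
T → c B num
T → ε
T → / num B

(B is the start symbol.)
A FIRST/FOLLOW conflict occurs when a non-terminal N has a nullable alternative N → β (β ⇒* ε) and another alternative N → α with FIRST(α) ∩ FOLLOW(N) ≠ ∅: on such a lookahead the parser cannot decide between expanding α and letting N vanish via β.

Nullable non-terminals: T.
FIRST sets used below: FIRST(B) = { '/', 'c', 'g' }

T: nullable alternative(s) T → ε; FOLLOW(T) = { 'g' }
  T → B g B: FIRST \ {ε} = { '/', 'c', 'g' } — overlaps FOLLOW(T) on { 'g' }: CONFLICT
  T → B: FIRST \ {ε} = { '/', 'c', 'g' } — overlaps FOLLOW(T) on { 'g' }: CONFLICT
  T → c B num: FIRST \ {ε} = { 'c' } — disjoint from FOLLOW(T)
  T → ε: FIRST \ {ε} = { } — this is the only nullable alternative, skip
  T → / num B: FIRST \ {ε} = { '/' } — disjoint from FOLLOW(T)

B has no nullable alternative, so no FIRST/FOLLOW check is needed there.

So the grammar has 2 FIRST/FOLLOW conflicts (marked CONFLICT above).

Answer: Yes. T → B g B with FOLLOW(T) on { 'g' }; T → B with FOLLOW(T) on { 'g' }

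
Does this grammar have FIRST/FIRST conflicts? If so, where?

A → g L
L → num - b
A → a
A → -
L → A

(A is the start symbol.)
A FIRST/FIRST conflict occurs when two productions N → α and N → β for the same non-terminal have FIRST(α) ∩ FIRST(β) ≠ ∅ (with ε ∈ FIRST of a nullable right-hand side, so two nullable alternatives also conflict).

FIRST sets of the non-terminals at (or reachable through a nullable prefix from) the front of some alternative:
  FIRST(A) = { '-', 'a', 'g' }

Productions for A:
  A → g L: FIRST = { 'g' }
  A → a: FIRST = { 'a' }
  A → -: FIRST = { '-' }
Productions for L:
  L → num - b: FIRST = { 'num' }
  L → A: FIRST = { '-', 'a', 'g' }

All alternatives of each non-terminal have pairwise disjoint FIRST sets.

Answer: No FIRST/FIRST conflicts.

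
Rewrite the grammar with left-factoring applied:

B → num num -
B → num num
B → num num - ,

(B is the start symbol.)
Left-factoring transforms A → αβ₁ | αβ₂ into A → αA' and A' → β₁ | β₂
(α is the longest common prefix among the alternatives). Repeat until
no nonterminal has two alternatives with a common prefix.

Round 1: B has alternatives sharing prefix 'num num'. Introduce B': B → num num B'
  Add: B' → -
  Add: B' → ε
  Add: B' → - ,

Round 2: B' has alternatives sharing prefix '-'. Introduce B'': B' → - B''
  Add: B'' → ε
  Add: B'' → ,

No remaining common prefixes — done.

Resulting grammar:
B → num num B'
B' → - B''
B'' → ε
B'' → ,
B' → ε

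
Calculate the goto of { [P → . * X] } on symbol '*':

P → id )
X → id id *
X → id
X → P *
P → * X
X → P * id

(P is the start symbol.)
GOTO(I, '*') = CLOSURE({ [A → αX.β] : [A → α.Xβ] ∈ I, X = '*' })

Items with dot before '*', with the dot advanced:
  [P → . * X] → [P → * . X]
Closure of the advanced items:
  [P → * . X] has the dot before X: add [X → . id id *], [X → . id], [X → . P *], [X → . P * id]
  [X → . P *] has the dot before P: add [P → . id )], [P → . * X]

GOTO = { [P → * . X], [P → . * X], [P → . id )], [X → . P * id], [X → . P *], [X → . id id *], [X → . id] }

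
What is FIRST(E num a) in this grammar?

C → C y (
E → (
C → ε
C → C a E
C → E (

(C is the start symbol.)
FIRST sets of the non-terminals involved (from the grammar, by fixed-point iteration):
  FIRST(E) = { '(' }

To compute FIRST(E num a), process the symbols left to right:
Symbol E is a non-terminal. Add FIRST(E) \ {ε} = { '(' }
E is not nullable (ε ∉ FIRST(E)), so stop here.
FIRST(E num a) = { '(' }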